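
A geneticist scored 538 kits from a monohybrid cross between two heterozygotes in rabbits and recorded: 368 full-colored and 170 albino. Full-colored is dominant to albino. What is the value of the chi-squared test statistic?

12.493

For a monohybrid cross between heterozygotes with complete dominance, the expected phenotypic ratio is 3:1.
Expected counts for N = 538 under a 3:1 ratio (total parts = 4):
  full-colored: 538 × 3/4 = 403.5
  albino: 538 × 1/4 = 134.5
χ² = Σ (O − E)² / E
  full-colored: (368 − 403.5)² / 403.5 = 3.1233
  albino: (170 − 134.5)² / 134.5 = 9.3699
χ² = 3.1233 + 9.3699 = 12.4932 ≈ 12.493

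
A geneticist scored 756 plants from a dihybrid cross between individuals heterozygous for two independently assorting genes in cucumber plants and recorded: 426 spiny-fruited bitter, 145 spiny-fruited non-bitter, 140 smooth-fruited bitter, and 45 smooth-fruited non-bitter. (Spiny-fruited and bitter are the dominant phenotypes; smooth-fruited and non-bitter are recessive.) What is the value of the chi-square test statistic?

A dihybrid F₂ with independent assortment and complete dominance at both loci gives a 9:3:3:1 phenotypic ratio.
Under the 9:3:3:1 hypothesis (Σ ratio = 16, N = 756):
  spiny-fruited bitter: 756 × 9/16 = 425.25
  spiny-fruited non-bitter: 756 × 3/16 = 141.75
  smooth-fruited bitter: 756 × 3/16 = 141.75
  smooth-fruited non-bitter: 756 × 1/16 = 47.25
χ² = Σ (O − E)² / E
  spiny-fruited bitter: (426 − 425.25)² / 425.25 = 0.0013
  spiny-fruited non-bitter: (145 − 141.75)² / 141.75 = 0.0745
  smooth-fruited bitter: (140 − 141.75)² / 141.75 = 0.0216
  smooth-fruited non-bitter: (45 − 47.25)² / 47.25 = 0.1071
χ² = 0.0013 + 0.0745 + 0.0216 + 0.1071 = 0.2045 ≈ 0.205

0.205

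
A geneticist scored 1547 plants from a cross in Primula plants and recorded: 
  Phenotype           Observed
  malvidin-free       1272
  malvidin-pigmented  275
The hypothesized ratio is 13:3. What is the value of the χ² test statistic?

Under the 13:3 hypothesis (Σ ratio = 16, N = 1547):
  malvidin-free: 1547 × 13/16 = 1256.9375
  malvidin-pigmented: 1547 × 3/16 = 290.0625
χ² = Σ (O − E)² / E
  malvidin-free: (1272 − 1256.9375)² / 1256.9375 = 0.1805
  malvidin-pigmented: (275 − 290.0625)² / 290.0625 = 0.7822
χ² = 0.1805 + 0.7822 = 0.9627 ≈ 0.963

0.963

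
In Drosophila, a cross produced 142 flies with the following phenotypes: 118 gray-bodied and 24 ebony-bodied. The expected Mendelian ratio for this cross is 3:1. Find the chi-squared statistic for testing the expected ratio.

4.967

Expected counts for N = 142 under a 3:1 ratio (total parts = 4):
  gray-bodied: 142 × 3/4 = 106.5
  ebony-bodied: 142 × 1/4 = 35.5
χ² = Σ (O − E)² / E
  gray-bodied: (118 − 106.5)² / 106.5 = 1.2418
  ebony-bodied: (24 − 35.5)² / 35.5 = 3.7254
χ² = 1.2418 + 3.7254 = 4.9672 ≈ 4.967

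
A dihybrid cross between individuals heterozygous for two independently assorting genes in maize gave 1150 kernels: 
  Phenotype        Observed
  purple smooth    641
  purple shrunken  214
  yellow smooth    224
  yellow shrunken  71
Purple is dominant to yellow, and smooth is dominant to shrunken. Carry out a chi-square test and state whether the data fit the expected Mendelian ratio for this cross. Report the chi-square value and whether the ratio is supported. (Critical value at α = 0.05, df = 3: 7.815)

0.402; consistent

A dihybrid F₂ with independent assortment and complete dominance at both loci gives a 9:3:3:1 phenotypic ratio.
Total ratio parts = 16. Expected numbers out of 1150:
  purple smooth: 1150 × 9/16 = 646.875
  purple shrunken: 1150 × 3/16 = 215.625
  yellow smooth: 1150 × 3/16 = 215.625
  yellow shrunken: 1150 × 1/16 = 71.875
χ² = Σ (O − E)² / E
  purple smooth: (641 − 646.875)² / 646.875 = 0.0534
  purple shrunken: (214 − 215.625)² / 215.625 = 0.0122
  yellow smooth: (224 − 215.625)² / 215.625 = 0.3253
  yellow shrunken: (71 − 71.875)² / 71.875 = 0.0107
χ² = 0.0534 + 0.0122 + 0.3253 + 0.0107 = 0.4016 ≈ 0.402
Degrees of freedom = 4 − 1 = 3; critical value at α = 0.05 is 7.815.
Since 0.402 < 7.815, we fail to reject the null hypothesis — the data are consistent with the 9:3:3:1 ratio.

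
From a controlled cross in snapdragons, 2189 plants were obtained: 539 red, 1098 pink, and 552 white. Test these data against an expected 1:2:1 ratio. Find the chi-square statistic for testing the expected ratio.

0.177

The 1:2:1 ratio has 4 parts, so with N = 2189 the expected counts are:
  red: 2189 × 1/4 = 547.25
  pink: 2189 × 2/4 = 1094.5
  white: 2189 × 1/4 = 547.25
χ² = Σ (O − E)² / E
  red: (539 − 547.25)² / 547.25 = 0.1244
  pink: (1098 − 1094.5)² / 1094.5 = 0.0112
  white: (552 − 547.25)² / 547.25 = 0.0412
χ² = 0.1244 + 0.0112 + 0.0412 = 0.1768 ≈ 0.177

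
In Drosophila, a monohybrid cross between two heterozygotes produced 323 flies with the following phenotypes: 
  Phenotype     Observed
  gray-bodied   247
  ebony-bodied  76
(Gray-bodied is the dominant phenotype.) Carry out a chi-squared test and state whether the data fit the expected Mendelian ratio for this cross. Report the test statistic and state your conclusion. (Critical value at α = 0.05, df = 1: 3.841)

For a monohybrid cross between heterozygotes with complete dominance, the expected phenotypic ratio is 3:1.
Total ratio parts = 4. Expected numbers out of 323:
  gray-bodied: 323 × 3/4 = 242.25
  ebony-bodied: 323 × 1/4 = 80.75
χ² = Σ (O − E)² / E
  gray-bodied: (247 − 242.25)² / 242.25 = 0.0931
  ebony-bodied: (76 − 80.75)² / 80.75 = 0.2794
χ² = 0.0931 + 0.2794 = 0.3725 ≈ 0.373
Degrees of freedom = 2 − 1 = 1; critical value at α = 0.05 is 3.841.
Since 0.373 < 3.841, we fail to reject the null hypothesis — the data are consistent with the 3:1 ratio.

0.373; consistent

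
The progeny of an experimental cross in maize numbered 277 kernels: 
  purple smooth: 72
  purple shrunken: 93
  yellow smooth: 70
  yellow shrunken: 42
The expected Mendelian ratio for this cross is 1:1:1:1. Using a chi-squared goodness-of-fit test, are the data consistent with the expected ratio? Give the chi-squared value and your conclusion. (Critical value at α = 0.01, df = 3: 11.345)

18.986; not consistent

Under the 1:1:1:1 hypothesis (Σ ratio = 4, N = 277):
  purple smooth: 277 × 1/4 = 69.25
  purple shrunken: 277 × 1/4 = 69.25
  yellow smooth: 277 × 1/4 = 69.25
  yellow shrunken: 277 × 1/4 = 69.25
χ² = Σ (O − E)² / E
  purple smooth: (72 − 69.25)² / 69.25 = 0.1092
  purple shrunken: (93 − 69.25)² / 69.25 = 8.1453
  yellow smooth: (70 − 69.25)² / 69.25 = 0.0081
  yellow shrunken: (42 − 69.25)² / 69.25 = 10.7229
χ² = 0.1092 + 8.1453 + 0.0081 + 10.7229 = 18.9855 ≈ 18.986
Degrees of freedom = 4 − 1 = 3; critical value at α = 0.01 is 11.345.
Since 18.986 > 11.345, we reject the null hypothesis — the data do not fit the 1:1:1:1 ratio.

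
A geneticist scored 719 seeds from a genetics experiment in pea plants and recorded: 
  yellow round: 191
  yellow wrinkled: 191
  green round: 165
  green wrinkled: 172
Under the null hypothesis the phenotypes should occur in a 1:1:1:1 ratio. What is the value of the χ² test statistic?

The 1:1:1:1 ratio has 4 parts, so with N = 719 the expected counts are:
  yellow round: 719 × 1/4 = 179.75
  yellow wrinkled: 719 × 1/4 = 179.75
  green round: 719 × 1/4 = 179.75
  green wrinkled: 719 × 1/4 = 179.75
χ² = Σ (O − E)² / E
  yellow round: (191 − 179.75)² / 179.75 = 0.7041
  yellow wrinkled: (191 − 179.75)² / 179.75 = 0.7041
  green round: (165 − 179.75)² / 179.75 = 1.2104
  green wrinkled: (172 − 179.75)² / 179.75 = 0.3341
χ² = 0.7041 + 0.7041 + 1.2104 + 0.3341 = 2.9527 ≈ 2.953

2.953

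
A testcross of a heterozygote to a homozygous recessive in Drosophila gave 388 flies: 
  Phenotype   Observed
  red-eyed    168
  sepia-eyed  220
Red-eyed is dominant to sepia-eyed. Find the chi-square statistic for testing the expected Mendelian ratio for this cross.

6.969

A testcross of a heterozygote (Aa × aa) gives a 1:1 phenotypic ratio.
Under the 1:1 hypothesis (Σ ratio = 2, N = 388):
  red-eyed: 388 × 1/2 = 194
  sepia-eyed: 388 × 1/2 = 194
χ² = Σ (O − E)² / E
  red-eyed: (168 − 194)² / 194 = 3.4845
  sepia-eyed: (220 − 194)² / 194 = 3.4845
χ² = 3.4845 + 3.4845 = 6.969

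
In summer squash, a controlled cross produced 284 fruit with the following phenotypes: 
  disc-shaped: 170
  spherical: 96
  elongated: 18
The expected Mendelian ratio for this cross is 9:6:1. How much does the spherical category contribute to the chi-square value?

1.035

The 9:6:1 ratio has 16 parts, so with N = 284 the expected counts are:
  disc-shaped: 284 × 9/16 = 159.75
  spherical: 284 × 6/16 = 106.5
  elongated: 284 × 1/16 = 17.75
Contribution of spherical: (96 − 106.5)² / 106.5 = 1.0352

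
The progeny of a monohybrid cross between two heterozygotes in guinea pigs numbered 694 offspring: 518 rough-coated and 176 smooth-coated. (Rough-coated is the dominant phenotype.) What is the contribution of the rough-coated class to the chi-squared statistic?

0.012

For a monohybrid cross between heterozygotes with complete dominance, the expected phenotypic ratio is 3:1.
Total ratio parts = 4. Expected numbers out of 694:
  rough-coated: 694 × 3/4 = 520.5
  smooth-coated: 694 × 1/4 = 173.5
Contribution of rough-coated: (518 − 520.5)² / 520.5 = 0.0120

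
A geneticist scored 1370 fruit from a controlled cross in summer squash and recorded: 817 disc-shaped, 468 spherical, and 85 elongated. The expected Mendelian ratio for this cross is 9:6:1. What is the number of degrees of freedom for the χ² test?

A goodness-of-fit test with 3 phenotype classes has df = 3 − 1 = 2.

2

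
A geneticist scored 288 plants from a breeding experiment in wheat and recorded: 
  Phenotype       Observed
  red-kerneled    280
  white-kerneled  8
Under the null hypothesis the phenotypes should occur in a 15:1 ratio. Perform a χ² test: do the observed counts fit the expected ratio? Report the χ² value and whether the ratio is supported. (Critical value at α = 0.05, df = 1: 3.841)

5.926; not consistent

The 15:1 ratio has 16 parts, so with N = 288 the expected counts are:
  red-kerneled: 288 × 15/16 = 270
  white-kerneled: 288 × 1/16 = 18
χ² = Σ (O − E)² / E
  red-kerneled: (280 − 270)² / 270 = 0.3704
  white-kerneled: (8 − 18)² / 18 = 5.5556
χ² = 0.3704 + 5.5556 = 5.926
Degrees of freedom = 2 − 1 = 1; critical value at α = 0.05 is 3.841.
Since 5.926 > 3.841, we reject the null hypothesis — the data do not fit the 15:1 ratio.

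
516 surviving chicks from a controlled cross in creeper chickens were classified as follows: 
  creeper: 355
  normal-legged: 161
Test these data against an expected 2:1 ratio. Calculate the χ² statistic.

1.055

Under the 2:1 hypothesis (Σ ratio = 3, N = 516):
  creeper: 516 × 2/3 = 344
  normal-legged: 516 × 1/3 = 172
χ² = Σ (O − E)² / E
  creeper: (355 − 344)² / 344 = 0.3517
  normal-legged: (161 − 172)² / 172 = 0.7035
χ² = 0.3517 + 0.7035 = 1.0552 ≈ 1.055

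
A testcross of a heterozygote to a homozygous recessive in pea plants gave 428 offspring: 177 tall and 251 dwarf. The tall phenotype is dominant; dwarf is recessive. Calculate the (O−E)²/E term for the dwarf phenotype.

A testcross of a heterozygote (Aa × aa) gives a 1:1 phenotypic ratio.
Total ratio parts = 2. Expected numbers out of 428:
  tall: 428 × 1/2 = 214
  dwarf: 428 × 1/2 = 214
Contribution of dwarf: (251 − 214)² / 214 = 6.3972

6.397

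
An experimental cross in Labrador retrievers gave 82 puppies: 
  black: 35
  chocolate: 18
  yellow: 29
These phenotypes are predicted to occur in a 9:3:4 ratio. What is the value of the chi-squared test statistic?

6.656

Expected counts for N = 82 under a 9:3:4 ratio (total parts = 16):
  black: 82 × 9/16 = 46.125
  chocolate: 82 × 3/16 = 15.375
  yellow: 82 × 4/16 = 20.5
χ² = Σ (O − E)² / E
  black: (35 − 46.125)² / 46.125 = 2.6833
  chocolate: (18 − 15.375)² / 15.375 = 0.4482
  yellow: (29 − 20.5)² / 20.5 = 3.5244
χ² = 2.6833 + 0.4482 + 3.5244 = 6.6559 ≈ 6.656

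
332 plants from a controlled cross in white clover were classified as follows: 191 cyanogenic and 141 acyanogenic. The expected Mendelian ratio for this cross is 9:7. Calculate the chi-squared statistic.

0.221

Expected counts for N = 332 under a 9:7 ratio (total parts = 16):
  cyanogenic: 332 × 9/16 = 186.75
  acyanogenic: 332 × 7/16 = 145.25
χ² = Σ (O − E)² / E
  cyanogenic: (191 − 186.75)² / 186.75 = 0.0967
  acyanogenic: (141 − 145.25)² / 145.25 = 0.1244
χ² = 0.0967 + 0.1244 = 0.2211 ≈ 0.221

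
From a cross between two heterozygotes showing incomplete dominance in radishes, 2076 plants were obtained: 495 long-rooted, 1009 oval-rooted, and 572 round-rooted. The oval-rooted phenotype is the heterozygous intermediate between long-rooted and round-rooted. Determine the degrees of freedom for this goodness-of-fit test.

With incomplete dominance, a heterozygote × heterozygote cross gives a 1:2:1 phenotypic ratio.
A goodness-of-fit test with 3 phenotype classes has df = 3 − 1 = 2.

2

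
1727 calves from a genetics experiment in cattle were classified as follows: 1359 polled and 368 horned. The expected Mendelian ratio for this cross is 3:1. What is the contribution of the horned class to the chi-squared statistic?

9.413

Expected counts for N = 1727 under a 3:1 ratio (total parts = 4):
  polled: 1727 × 3/4 = 1295.25
  horned: 1727 × 1/4 = 431.75
Contribution of horned: (368 − 431.75)² / 431.75 = 9.4130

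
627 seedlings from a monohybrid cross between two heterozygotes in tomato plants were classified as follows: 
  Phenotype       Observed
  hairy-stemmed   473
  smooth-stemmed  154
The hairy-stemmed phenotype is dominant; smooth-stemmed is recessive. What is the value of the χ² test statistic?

0.064

For a monohybrid cross between heterozygotes with complete dominance, the expected phenotypic ratio is 3:1.
The 3:1 ratio has 4 parts, so with N = 627 the expected counts are:
  hairy-stemmed: 627 × 3/4 = 470.25
  smooth-stemmed: 627 × 1/4 = 156.75
χ² = Σ (O − E)² / E
  hairy-stemmed: (473 − 470.25)² / 470.25 = 0.0161
  smooth-stemmed: (154 − 156.75)² / 156.75 = 0.0482
χ² = 0.0161 + 0.0482 = 0.0643 ≈ 0.064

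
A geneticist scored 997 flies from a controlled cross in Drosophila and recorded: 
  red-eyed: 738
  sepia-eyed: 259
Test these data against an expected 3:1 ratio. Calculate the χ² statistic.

The 3:1 ratio has 4 parts, so with N = 997 the expected counts are:
  red-eyed: 997 × 3/4 = 747.75
  sepia-eyed: 997 × 1/4 = 249.25
χ² = Σ (O − E)² / E
  red-eyed: (738 − 747.75)² / 747.75 = 0.1271
  sepia-eyed: (259 − 249.25)² / 249.25 = 0.3814
χ² = 0.1271 + 0.3814 = 0.5085 ≈ 0.509

0.509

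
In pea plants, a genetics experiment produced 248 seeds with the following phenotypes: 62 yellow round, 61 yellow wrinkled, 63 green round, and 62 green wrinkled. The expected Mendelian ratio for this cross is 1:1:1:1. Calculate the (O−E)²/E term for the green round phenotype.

Under the 1:1:1:1 hypothesis (Σ ratio = 4, N = 248):
  yellow round: 248 × 1/4 = 62
  yellow wrinkled: 248 × 1/4 = 62
  green round: 248 × 1/4 = 62
  green wrinkled: 248 × 1/4 = 62
Contribution of green round: (63 − 62)² / 62 = 0.0161

0.016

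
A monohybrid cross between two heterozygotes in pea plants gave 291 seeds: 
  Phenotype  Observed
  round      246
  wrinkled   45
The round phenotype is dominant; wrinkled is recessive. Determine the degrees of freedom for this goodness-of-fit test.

For a monohybrid cross between heterozygotes with complete dominance, the expected phenotypic ratio is 3:1.
A goodness-of-fit test with 2 phenotype classes has df = 2 − 1 = 1.

1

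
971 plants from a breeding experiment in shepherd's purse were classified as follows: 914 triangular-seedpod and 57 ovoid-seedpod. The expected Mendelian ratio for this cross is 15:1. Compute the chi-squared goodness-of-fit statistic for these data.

0.239

Total ratio parts = 16. Expected numbers out of 971:
  triangular-seedpod: 971 × 15/16 = 910.3125
  ovoid-seedpod: 971 × 1/16 = 60.6875
χ² = Σ (O − E)² / E
  triangular-seedpod: (914 − 910.3125)² / 910.3125 = 0.0149
  ovoid-seedpod: (57 − 60.6875)² / 60.6875 = 0.2241
χ² = 0.0149 + 0.2241 = 0.239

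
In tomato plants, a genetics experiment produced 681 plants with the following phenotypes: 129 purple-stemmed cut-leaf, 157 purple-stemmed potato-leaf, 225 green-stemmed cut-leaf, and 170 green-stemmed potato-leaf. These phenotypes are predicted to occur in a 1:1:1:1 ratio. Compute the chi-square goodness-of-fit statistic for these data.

The 1:1:1:1 ratio has 4 parts, so with N = 681 the expected counts are:
  purple-stemmed cut-leaf: 681 × 1/4 = 170.25
  purple-stemmed potato-leaf: 681 × 1/4 = 170.25
  green-stemmed cut-leaf: 681 × 1/4 = 170.25
  green-stemmed potato-leaf: 681 × 1/4 = 170.25
χ² = Σ (O − E)² / E
  purple-stemmed cut-leaf: (129 − 170.25)² / 170.25 = 9.9945
  purple-stemmed potato-leaf: (157 − 170.25)² / 170.25 = 1.0312
  green-stemmed cut-leaf: (225 − 170.25)² / 170.25 = 17.6068
  green-stemmed potato-leaf: (170 − 170.25)² / 170.25 = 0.0004
χ² = 9.9945 + 1.0312 + 17.6068 + 0.0004 = 28.6329 ≈ 28.633

28.633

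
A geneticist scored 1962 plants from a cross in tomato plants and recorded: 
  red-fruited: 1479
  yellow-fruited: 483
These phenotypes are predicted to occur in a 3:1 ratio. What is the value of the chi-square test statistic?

The 3:1 ratio has 4 parts, so with N = 1962 the expected counts are:
  red-fruited: 1962 × 3/4 = 1471.5
  yellow-fruited: 1962 × 1/4 = 490.5
χ² = Σ (O − E)² / E
  red-fruited: (1479 − 1471.5)² / 1471.5 = 0.0382
  yellow-fruited: (483 − 490.5)² / 490.5 = 0.1147
χ² = 0.0382 + 0.1147 = 0.1529 ≈ 0.153

0.153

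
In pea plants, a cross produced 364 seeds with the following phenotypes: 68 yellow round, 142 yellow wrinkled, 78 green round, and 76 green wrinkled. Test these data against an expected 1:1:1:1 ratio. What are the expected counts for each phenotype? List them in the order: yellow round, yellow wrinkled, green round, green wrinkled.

Expected counts for N = 364 under a 1:1:1:1 ratio (total parts = 4):
  yellow round: 364 × 1/4 = 91
  yellow wrinkled: 364 × 1/4 = 91
  green round: 364 × 1/4 = 91
  green wrinkled: 364 × 1/4 = 91

91, 91, 91, 91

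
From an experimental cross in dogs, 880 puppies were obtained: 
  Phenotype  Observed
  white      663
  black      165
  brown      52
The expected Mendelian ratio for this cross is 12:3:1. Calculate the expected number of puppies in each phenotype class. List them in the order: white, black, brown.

Under the 12:3:1 hypothesis (Σ ratio = 16, N = 880):
  white: 880 × 12/16 = 660
  black: 880 × 3/16 = 165
  brown: 880 × 1/16 = 55

660, 165, 55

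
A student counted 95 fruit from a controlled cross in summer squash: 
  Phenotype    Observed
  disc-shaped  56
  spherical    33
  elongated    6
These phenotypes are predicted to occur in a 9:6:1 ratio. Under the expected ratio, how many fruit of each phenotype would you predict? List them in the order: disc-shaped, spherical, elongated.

53.4375, 35.625, 5.9375

Expected counts for N = 95 under a 9:6:1 ratio (total parts = 16):
  disc-shaped: 95 × 9/16 = 53.4375
  spherical: 95 × 6/16 = 35.625
  elongated: 95 × 1/16 = 5.9375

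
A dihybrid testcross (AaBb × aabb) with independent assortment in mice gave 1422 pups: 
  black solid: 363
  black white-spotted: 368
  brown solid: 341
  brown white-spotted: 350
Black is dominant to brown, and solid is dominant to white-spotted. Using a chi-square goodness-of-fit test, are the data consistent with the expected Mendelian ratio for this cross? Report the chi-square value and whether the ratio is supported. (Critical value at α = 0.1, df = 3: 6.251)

1.274; consistent

A dihybrid testcross with independent assortment gives a 1:1:1:1 ratio.
Expected counts for N = 1422 under a 1:1:1:1 ratio (total parts = 4):
  black solid: 1422 × 1/4 = 355.5
  black white-spotted: 1422 × 1/4 = 355.5
  brown solid: 1422 × 1/4 = 355.5
  brown white-spotted: 1422 × 1/4 = 355.5
χ² = Σ (O − E)² / E
  black solid: (363 − 355.5)² / 355.5 = 0.1582
  black white-spotted: (368 − 355.5)² / 355.5 = 0.4395
  brown solid: (341 − 355.5)² / 355.5 = 0.5914
  brown white-spotted: (350 − 355.5)² / 355.5 = 0.0851
χ² = 0.1582 + 0.4395 + 0.5914 + 0.0851 = 1.2742 ≈ 1.274
Degrees of freedom = 4 − 1 = 3; critical value at α = 0.1 is 6.251.
Since 1.274 < 6.251, we fail to reject the null hypothesis — the data are consistent with the 1:1:1:1 ratio.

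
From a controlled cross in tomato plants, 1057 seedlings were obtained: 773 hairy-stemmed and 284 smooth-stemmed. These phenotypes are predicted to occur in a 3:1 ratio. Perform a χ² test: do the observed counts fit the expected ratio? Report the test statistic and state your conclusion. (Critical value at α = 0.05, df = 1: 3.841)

1.968; consistent

The 3:1 ratio has 4 parts, so with N = 1057 the expected counts are:
  hairy-stemmed: 1057 × 3/4 = 792.75
  smooth-stemmed: 1057 × 1/4 = 264.25
χ² = Σ (O − E)² / E
  hairy-stemmed: (773 − 792.75)² / 792.75 = 0.4920
  smooth-stemmed: (284 − 264.25)² / 264.25 = 1.4761
χ² = 0.4920 + 1.4761 = 1.9681 ≈ 1.968
Degrees of freedom = 2 − 1 = 1; critical value at α = 0.05 is 3.841.
Since 1.968 < 3.841, we fail to reject the null hypothesis — the data are consistent with the 3:1 ratio.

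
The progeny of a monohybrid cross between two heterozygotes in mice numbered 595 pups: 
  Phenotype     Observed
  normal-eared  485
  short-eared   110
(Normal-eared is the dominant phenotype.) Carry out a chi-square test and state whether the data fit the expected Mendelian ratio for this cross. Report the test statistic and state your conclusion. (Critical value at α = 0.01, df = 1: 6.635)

13.459; not consistent

For a monohybrid cross between heterozygotes with complete dominance, the expected phenotypic ratio is 3:1.
Under the 3:1 hypothesis (Σ ratio = 4, N = 595):
  normal-eared: 595 × 3/4 = 446.25
  short-eared: 595 × 1/4 = 148.75
χ² = Σ (O − E)² / E
  normal-eared: (485 − 446.25)² / 446.25 = 3.3648
  short-eared: (110 − 148.75)² / 148.75 = 10.0945
χ² = 3.3648 + 10.0945 = 13.4593 ≈ 13.459
Degrees of freedom = 2 − 1 = 1; critical value at α = 0.01 is 6.635.
Since 13.459 > 6.635, we reject the null hypothesis — the data do not fit the 3:1 ratio.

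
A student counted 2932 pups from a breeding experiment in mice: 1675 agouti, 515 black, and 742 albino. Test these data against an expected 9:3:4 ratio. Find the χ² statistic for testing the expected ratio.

Expected counts for N = 2932 under a 9:3:4 ratio (total parts = 16):
  agouti: 2932 × 9/16 = 1649.25
  black: 2932 × 3/16 = 549.75
  albino: 2932 × 4/16 = 733
χ² = Σ (O − E)² / E
  agouti: (1675 − 1649.25)² / 1649.25 = 0.4020
  black: (515 − 549.75)² / 549.75 = 2.1966
  albino: (742 − 733)² / 733 = 0.1105
χ² = 0.4020 + 2.1966 + 0.1105 = 2.7091 ≈ 2.709

2.709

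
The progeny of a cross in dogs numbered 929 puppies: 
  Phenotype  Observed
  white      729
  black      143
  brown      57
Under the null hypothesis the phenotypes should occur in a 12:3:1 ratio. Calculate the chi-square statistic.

7.096

The 12:3:1 ratio has 16 parts, so with N = 929 the expected counts are:
  white: 929 × 12/16 = 696.75
  black: 929 × 3/16 = 174.1875
  brown: 929 × 1/16 = 58.0625
χ² = Σ (O − E)² / E
  white: (729 − 696.75)² / 696.75 = 1.4927
  black: (143 − 174.1875)² / 174.1875 = 5.5840
  brown: (57 − 58.0625)² / 58.0625 = 0.0194
χ² = 1.4927 + 5.5840 + 0.0194 = 7.0961 ≈ 7.096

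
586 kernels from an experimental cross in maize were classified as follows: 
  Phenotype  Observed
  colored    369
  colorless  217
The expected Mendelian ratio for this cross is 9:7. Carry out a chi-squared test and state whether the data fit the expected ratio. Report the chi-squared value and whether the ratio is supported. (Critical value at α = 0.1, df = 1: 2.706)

The 9:7 ratio has 16 parts, so with N = 586 the expected counts are:
  colored: 586 × 9/16 = 329.625
  colorless: 586 × 7/16 = 256.375
χ² = Σ (O − E)² / E
  colored: (369 − 329.625)² / 329.625 = 4.7035
  colorless: (217 − 256.375)² / 256.375 = 6.0474
χ² = 4.7035 + 6.0474 = 10.7509 ≈ 10.751
Degrees of freedom = 2 − 1 = 1; critical value at α = 0.1 is 2.706.
Since 10.751 > 2.706, we reject the null hypothesis — the data do not fit the 9:7 ratio.

10.751; not consistent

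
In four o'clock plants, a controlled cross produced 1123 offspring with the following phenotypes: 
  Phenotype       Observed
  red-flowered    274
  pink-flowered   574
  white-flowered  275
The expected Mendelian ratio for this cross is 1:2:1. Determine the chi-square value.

0.558

The 1:2:1 ratio has 4 parts, so with N = 1123 the expected counts are:
  red-flowered: 1123 × 1/4 = 280.75
  pink-flowered: 1123 × 2/4 = 561.5
  white-flowered: 1123 × 1/4 = 280.75
χ² = Σ (O − E)² / E
  red-flowered: (274 − 280.75)² / 280.75 = 0.1623
  pink-flowered: (574 − 561.5)² / 561.5 = 0.2783
  white-flowered: (275 − 280.75)² / 280.75 = 0.1178
χ² = 0.1623 + 0.2783 + 0.1178 = 0.5584 ≈ 0.558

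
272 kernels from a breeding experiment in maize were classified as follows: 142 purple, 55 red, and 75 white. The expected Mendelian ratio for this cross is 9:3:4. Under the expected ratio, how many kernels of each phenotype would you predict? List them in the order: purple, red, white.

153, 51, 68

Total ratio parts = 16. Expected numbers out of 272:
  purple: 272 × 9/16 = 153
  red: 272 × 3/16 = 51
  white: 272 × 4/16 = 68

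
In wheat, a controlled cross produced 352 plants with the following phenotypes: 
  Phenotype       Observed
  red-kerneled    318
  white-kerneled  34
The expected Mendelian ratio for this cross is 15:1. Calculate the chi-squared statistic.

The 15:1 ratio has 16 parts, so with N = 352 the expected counts are:
  red-kerneled: 352 × 15/16 = 330
  white-kerneled: 352 × 1/16 = 22
χ² = Σ (O − E)² / E
  red-kerneled: (318 − 330)² / 330 = 0.4364
  white-kerneled: (34 − 22)² / 22 = 6.5455
χ² = 0.4364 + 6.5455 = 6.9819 ≈ 6.982

6.982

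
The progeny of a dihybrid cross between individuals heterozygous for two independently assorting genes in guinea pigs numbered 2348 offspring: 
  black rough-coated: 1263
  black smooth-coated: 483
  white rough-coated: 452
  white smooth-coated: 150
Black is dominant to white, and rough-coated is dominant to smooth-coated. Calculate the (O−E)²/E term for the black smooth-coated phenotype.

4.151

A dihybrid F₂ with independent assortment and complete dominance at both loci gives a 9:3:3:1 phenotypic ratio.
Expected counts for N = 2348 under a 9:3:3:1 ratio (total parts = 16):
  black rough-coated: 2348 × 9/16 = 1320.75
  black smooth-coated: 2348 × 3/16 = 440.25
  white rough-coated: 2348 × 3/16 = 440.25
  white smooth-coated: 2348 × 1/16 = 146.75
Contribution of black smooth-coated: (483 − 440.25)² / 440.25 = 4.1512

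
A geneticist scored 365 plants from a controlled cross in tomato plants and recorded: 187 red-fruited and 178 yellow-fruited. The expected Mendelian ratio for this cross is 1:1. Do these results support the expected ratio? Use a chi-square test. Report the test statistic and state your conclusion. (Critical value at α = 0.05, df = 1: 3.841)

0.222; consistent

Total ratio parts = 2. Expected numbers out of 365:
  red-fruited: 365 × 1/2 = 182.5
  yellow-fruited: 365 × 1/2 = 182.5
χ² = Σ (O − E)² / E
  red-fruited: (187 − 182.5)² / 182.5 = 0.1110
  yellow-fruited: (178 − 182.5)² / 182.5 = 0.1110
χ² = 0.1110 + 0.1110 = 0.222
Degrees of freedom = 2 − 1 = 1; critical value at α = 0.05 is 3.841.
Since 0.222 < 3.841, we fail to reject the null hypothesis — the data are consistent with the 1:1 ratio.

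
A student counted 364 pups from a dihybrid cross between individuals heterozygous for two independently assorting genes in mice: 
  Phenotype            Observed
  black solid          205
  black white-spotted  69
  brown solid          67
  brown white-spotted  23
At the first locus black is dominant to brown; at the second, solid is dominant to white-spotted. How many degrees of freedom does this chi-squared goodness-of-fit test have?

A dihybrid F₂ with independent assortment and complete dominance at both loci gives a 9:3:3:1 phenotypic ratio.
A goodness-of-fit test with 4 phenotype classes has df = 4 − 1 = 3.

3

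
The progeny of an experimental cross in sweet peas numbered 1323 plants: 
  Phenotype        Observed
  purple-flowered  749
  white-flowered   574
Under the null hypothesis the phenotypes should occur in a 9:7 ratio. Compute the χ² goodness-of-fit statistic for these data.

Expected counts for N = 1323 under a 9:7 ratio (total parts = 16):
  purple-flowered: 1323 × 9/16 = 744.1875
  white-flowered: 1323 × 7/16 = 578.8125
χ² = Σ (O − E)² / E
  purple-flowered: (749 − 744.1875)² / 744.1875 = 0.0311
  white-flowered: (574 − 578.8125)² / 578.8125 = 0.0400
χ² = 0.0311 + 0.0400 = 0.0711 ≈ 0.071

0.071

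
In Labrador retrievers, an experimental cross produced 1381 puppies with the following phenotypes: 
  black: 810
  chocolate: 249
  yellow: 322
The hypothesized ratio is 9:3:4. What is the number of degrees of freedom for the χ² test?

2

A goodness-of-fit test with 3 phenotype classes has df = 3 − 1 = 2.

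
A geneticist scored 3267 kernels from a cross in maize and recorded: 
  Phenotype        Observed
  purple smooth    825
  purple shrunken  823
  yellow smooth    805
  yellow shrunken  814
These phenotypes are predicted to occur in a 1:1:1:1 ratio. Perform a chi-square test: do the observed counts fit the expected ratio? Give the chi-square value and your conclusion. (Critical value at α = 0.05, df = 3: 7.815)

0.309; consistent

Under the 1:1:1:1 hypothesis (Σ ratio = 4, N = 3267):
  purple smooth: 3267 × 1/4 = 816.75
  purple shrunken: 3267 × 1/4 = 816.75
  yellow smooth: 3267 × 1/4 = 816.75
  yellow shrunken: 3267 × 1/4 = 816.75
χ² = Σ (O − E)² / E
  purple smooth: (825 − 816.75)² / 816.75 = 0.0833
  purple shrunken: (823 − 816.75)² / 816.75 = 0.0478
  yellow smooth: (805 − 816.75)² / 816.75 = 0.1690
  yellow shrunken: (814 − 816.75)² / 816.75 = 0.0093
χ² = 0.0833 + 0.0478 + 0.1690 + 0.0093 = 0.3094 ≈ 0.309
Degrees of freedom = 4 − 1 = 3; critical value at α = 0.05 is 7.815.
Since 0.309 < 7.815, we fail to reject the null hypothesis — the data are consistent with the 1:1:1:1 ratio.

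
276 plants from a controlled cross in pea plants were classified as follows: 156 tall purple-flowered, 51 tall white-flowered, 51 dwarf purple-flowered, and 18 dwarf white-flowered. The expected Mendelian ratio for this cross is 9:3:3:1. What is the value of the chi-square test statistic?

Under the 9:3:3:1 hypothesis (Σ ratio = 16, N = 276):
  tall purple-flowered: 276 × 9/16 = 155.25
  tall white-flowered: 276 × 3/16 = 51.75
  dwarf purple-flowered: 276 × 3/16 = 51.75
  dwarf white-flowered: 276 × 1/16 = 17.25
χ² = Σ (O − E)² / E
  tall purple-flowered: (156 − 155.25)² / 155.25 = 0.0036
  tall white-flowered: (51 − 51.75)² / 51.75 = 0.0109
  dwarf purple-flowered: (51 − 51.75)² / 51.75 = 0.0109
  dwarf white-flowered: (18 − 17.25)² / 17.25 = 0.0326
χ² = 0.0036 + 0.0109 + 0.0109 + 0.0326 = 0.058

0.058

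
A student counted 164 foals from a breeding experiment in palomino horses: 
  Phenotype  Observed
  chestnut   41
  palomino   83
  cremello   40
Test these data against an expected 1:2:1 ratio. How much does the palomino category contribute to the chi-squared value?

Total ratio parts = 4. Expected numbers out of 164:
  chestnut: 164 × 1/4 = 41
  palomino: 164 × 2/4 = 82
  cremello: 164 × 1/4 = 41
Contribution of palomino: (83 − 82)² / 82 = 0.0122

0.012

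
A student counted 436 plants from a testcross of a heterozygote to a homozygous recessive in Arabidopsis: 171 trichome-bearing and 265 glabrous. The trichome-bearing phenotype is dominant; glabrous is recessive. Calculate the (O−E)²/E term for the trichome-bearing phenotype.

A testcross of a heterozygote (Aa × aa) gives a 1:1 phenotypic ratio.
Expected counts for N = 436 under a 1:1 ratio (total parts = 2):
  trichome-bearing: 436 × 1/2 = 218
  glabrous: 436 × 1/2 = 218
Contribution of trichome-bearing: (171 − 218)² / 218 = 10.1330

10.133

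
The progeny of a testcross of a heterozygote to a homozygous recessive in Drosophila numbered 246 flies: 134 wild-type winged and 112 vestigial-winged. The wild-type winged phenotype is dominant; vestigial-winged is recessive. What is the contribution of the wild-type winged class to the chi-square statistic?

A testcross of a heterozygote (Aa × aa) gives a 1:1 phenotypic ratio.
Total ratio parts = 2. Expected numbers out of 246:
  wild-type winged: 246 × 1/2 = 123
  vestigial-winged: 246 × 1/2 = 123
Contribution of wild-type winged: (134 − 123)² / 123 = 0.9837

0.984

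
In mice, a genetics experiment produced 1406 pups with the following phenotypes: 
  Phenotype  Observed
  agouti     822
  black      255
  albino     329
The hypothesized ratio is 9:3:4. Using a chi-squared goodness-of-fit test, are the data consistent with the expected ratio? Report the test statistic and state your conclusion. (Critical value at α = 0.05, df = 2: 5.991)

2.947; consistent

Total ratio parts = 16. Expected numbers out of 1406:
  agouti: 1406 × 9/16 = 790.875
  black: 1406 × 3/16 = 263.625
  albino: 1406 × 4/16 = 351.5
χ² = Σ (O − E)² / E
  agouti: (822 − 790.875)² / 790.875 = 1.2249
  black: (255 − 263.625)² / 263.625 = 0.2822
  albino: (329 − 351.5)² / 351.5 = 1.4403
χ² = 1.2249 + 0.2822 + 1.4403 = 2.9474 ≈ 2.947
Degrees of freedom = 3 − 1 = 2; critical value at α = 0.05 is 5.991.
Since 2.947 < 5.991, we fail to reject the null hypothesis — the data are consistent with the 9:3:4 ratio.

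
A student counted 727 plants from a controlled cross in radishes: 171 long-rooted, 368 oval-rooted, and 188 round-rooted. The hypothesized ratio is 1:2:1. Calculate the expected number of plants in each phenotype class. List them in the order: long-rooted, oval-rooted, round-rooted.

181.75, 363.5, 181.75

Under the 1:2:1 hypothesis (Σ ratio = 4, N = 727):
  long-rooted: 727 × 1/4 = 181.75
  oval-rooted: 727 × 2/4 = 363.5
  round-rooted: 727 × 1/4 = 181.75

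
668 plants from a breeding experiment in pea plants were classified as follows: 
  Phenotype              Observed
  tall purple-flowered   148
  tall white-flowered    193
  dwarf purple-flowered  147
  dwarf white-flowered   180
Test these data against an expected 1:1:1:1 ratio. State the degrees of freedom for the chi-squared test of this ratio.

3

A goodness-of-fit test with 4 phenotype classes has df = 4 − 1 = 3.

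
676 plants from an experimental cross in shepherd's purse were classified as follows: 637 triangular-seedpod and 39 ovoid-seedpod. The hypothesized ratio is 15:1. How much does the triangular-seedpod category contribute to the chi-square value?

Under the 15:1 hypothesis (Σ ratio = 16, N = 676):
  triangular-seedpod: 676 × 15/16 = 633.75
  ovoid-seedpod: 676 × 1/16 = 42.25
Contribution of triangular-seedpod: (637 − 633.75)² / 633.75 = 0.0167

0.017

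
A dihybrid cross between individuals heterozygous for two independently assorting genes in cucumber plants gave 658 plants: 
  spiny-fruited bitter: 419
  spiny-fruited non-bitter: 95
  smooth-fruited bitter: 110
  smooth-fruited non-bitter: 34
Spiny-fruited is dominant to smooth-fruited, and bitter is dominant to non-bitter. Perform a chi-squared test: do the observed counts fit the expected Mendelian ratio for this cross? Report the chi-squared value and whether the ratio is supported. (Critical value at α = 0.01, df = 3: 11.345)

A dihybrid F₂ with independent assortment and complete dominance at both loci gives a 9:3:3:1 phenotypic ratio.
The 9:3:3:1 ratio has 16 parts, so with N = 658 the expected counts are:
  spiny-fruited bitter: 658 × 9/16 = 370.125
  spiny-fruited non-bitter: 658 × 3/16 = 123.375
  smooth-fruited bitter: 658 × 3/16 = 123.375
  smooth-fruited non-bitter: 658 × 1/16 = 41.125
χ² = Σ (O − E)² / E
  spiny-fruited bitter: (419 − 370.125)² / 370.125 = 6.4539
  spiny-fruited non-bitter: (95 − 123.375)² / 123.375 = 6.5260
  smooth-fruited bitter: (110 − 123.375)² / 123.375 = 1.4500
  smooth-fruited non-bitter: (34 − 41.125)² / 41.125 = 1.2344
χ² = 6.4539 + 6.5260 + 1.4500 + 1.2344 = 15.6643 ≈ 15.664
Degrees of freedom = 4 − 1 = 3; critical value at α = 0.01 is 11.345.
Since 15.664 > 11.345, we reject the null hypothesis — the data do not fit the 9:3:3:1 ratio.

15.664; not consistent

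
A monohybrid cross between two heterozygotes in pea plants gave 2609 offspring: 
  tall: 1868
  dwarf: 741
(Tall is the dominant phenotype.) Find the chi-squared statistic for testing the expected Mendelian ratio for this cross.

16.101

For a monohybrid cross between heterozygotes with complete dominance, the expected phenotypic ratio is 3:1.
Total ratio parts = 4. Expected numbers out of 2609:
  tall: 2609 × 3/4 = 1956.75
  dwarf: 2609 × 1/4 = 652.25
χ² = Σ (O − E)² / E
  tall: (1868 − 1956.75)² / 1956.75 = 4.0253
  dwarf: (741 − 652.25)² / 652.25 = 12.0760
χ² = 4.0253 + 12.0760 = 16.1013 ≈ 16.101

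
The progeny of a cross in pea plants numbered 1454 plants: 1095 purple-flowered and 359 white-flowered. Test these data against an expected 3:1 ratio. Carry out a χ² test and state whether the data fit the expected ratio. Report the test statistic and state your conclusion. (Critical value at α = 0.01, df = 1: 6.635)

0.074; consistent

Under the 3:1 hypothesis (Σ ratio = 4, N = 1454):
  purple-flowered: 1454 × 3/4 = 1090.5
  white-flowered: 1454 × 1/4 = 363.5
χ² = Σ (O − E)² / E
  purple-flowered: (1095 − 1090.5)² / 1090.5 = 0.0186
  white-flowered: (359 − 363.5)² / 363.5 = 0.0557
χ² = 0.0186 + 0.0557 = 0.0743 ≈ 0.074
Degrees of freedom = 2 − 1 = 1; critical value at α = 0.01 is 6.635.
Since 0.074 < 6.635, we fail to reject the null hypothesis — the data are consistent with the 3:1 ratio.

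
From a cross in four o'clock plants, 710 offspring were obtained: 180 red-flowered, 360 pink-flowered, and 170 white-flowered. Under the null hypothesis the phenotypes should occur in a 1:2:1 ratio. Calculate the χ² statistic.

0.423

Expected counts for N = 710 under a 1:2:1 ratio (total parts = 4):
  red-flowered: 710 × 1/4 = 177.5
  pink-flowered: 710 × 2/4 = 355
  white-flowered: 710 × 1/4 = 177.5
χ² = Σ (O − E)² / E
  red-flowered: (180 − 177.5)² / 177.5 = 0.0352
  pink-flowered: (360 − 355)² / 355 = 0.0704
  white-flowered: (170 − 177.5)² / 177.5 = 0.3169
χ² = 0.0352 + 0.0704 + 0.3169 = 0.4225 ≈ 0.423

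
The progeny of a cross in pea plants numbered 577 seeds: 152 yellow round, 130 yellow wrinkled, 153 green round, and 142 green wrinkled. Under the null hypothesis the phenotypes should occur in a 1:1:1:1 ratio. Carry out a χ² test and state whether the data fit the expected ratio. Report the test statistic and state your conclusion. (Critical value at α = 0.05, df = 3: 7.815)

Under the 1:1:1:1 hypothesis (Σ ratio = 4, N = 577):
  yellow round: 577 × 1/4 = 144.25
  yellow wrinkled: 577 × 1/4 = 144.25
  green round: 577 × 1/4 = 144.25
  green wrinkled: 577 × 1/4 = 144.25
χ² = Σ (O − E)² / E
  yellow round: (152 − 144.25)² / 144.25 = 0.4164
  yellow wrinkled: (130 − 144.25)² / 144.25 = 1.4077
  green round: (153 − 144.25)² / 144.25 = 0.5308
  green wrinkled: (142 − 144.25)² / 144.25 = 0.0351
χ² = 0.4164 + 1.4077 + 0.5308 + 0.0351 = 2.390
Degrees of freedom = 4 − 1 = 3; critical value at α = 0.05 is 7.815.
Since 2.390 < 7.815, we fail to reject the null hypothesis — the data are consistent with the 1:1:1:1 ratio.

2.390; consistent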